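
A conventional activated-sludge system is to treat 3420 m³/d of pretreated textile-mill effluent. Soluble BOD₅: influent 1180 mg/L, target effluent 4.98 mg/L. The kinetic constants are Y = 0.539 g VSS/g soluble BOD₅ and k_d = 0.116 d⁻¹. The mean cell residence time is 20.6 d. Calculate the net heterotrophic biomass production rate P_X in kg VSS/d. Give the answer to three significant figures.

P_X ≈ 639 kg VSS/d

The observed yield is Y_obs = Y/(1 + k_d·θ_c) = 0.539 / (1 + 0.116 × 20.6) = 0.539 / 3.390 = 0.1590 g VSS per g soluble BOD₅ removed.
Substrate removed = Q·(S₀ − S) = 3420 m³/d × (1180 − 4.98) g/m³ = 4.02×10^6 g/d = 4019 kg/d.
Net biomass production P_X = Y_obs × Q·(S₀ − S) = 0.1590 × 4019 = 639.0 kg VSS/d.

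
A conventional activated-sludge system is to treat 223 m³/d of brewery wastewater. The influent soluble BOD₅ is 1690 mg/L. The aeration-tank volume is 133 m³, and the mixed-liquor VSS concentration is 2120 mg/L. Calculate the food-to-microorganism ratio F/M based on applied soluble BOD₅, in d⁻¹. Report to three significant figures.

Food-to-microorganism ratio F/M = Q S₀ / (V X) = 223 × 1690 / (133.0 × 2120) = 1.337 d⁻¹.

F/M ≈ 1.34 d⁻¹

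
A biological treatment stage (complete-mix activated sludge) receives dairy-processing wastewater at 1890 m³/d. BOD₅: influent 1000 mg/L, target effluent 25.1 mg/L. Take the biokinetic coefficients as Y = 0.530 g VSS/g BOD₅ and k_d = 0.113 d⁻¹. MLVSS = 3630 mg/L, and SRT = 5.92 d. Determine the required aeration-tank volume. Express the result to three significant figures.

V ≈ 954 m³

From the SRT design equation V = Y Q (S₀−S) θ_c / [X (1 + k_d θ_c)] = 0.530 × 1890 × (1000 − 25.1) × 5.92 / [3630 × (1 + 0.113 × 5.92)] = 5.78×10^6 / 6058 = 954.3 m³.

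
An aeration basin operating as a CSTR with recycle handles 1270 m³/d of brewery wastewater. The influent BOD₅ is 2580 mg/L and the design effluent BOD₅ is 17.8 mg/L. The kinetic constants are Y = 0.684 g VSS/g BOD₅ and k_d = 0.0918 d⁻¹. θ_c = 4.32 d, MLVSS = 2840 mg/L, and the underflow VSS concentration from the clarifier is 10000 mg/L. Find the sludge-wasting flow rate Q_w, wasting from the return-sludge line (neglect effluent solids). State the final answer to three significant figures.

Steady-state biomass mass balance: V·X·(1 + k_d·θ_c) = Y·Q·(S₀ − S)·θ_c, so V = 0.684 × 1270 × (2580 − 17.8) × 4.32 / [2840 × (1 + 0.0918 × 4.32)] = 9.62×10^6 / 3966 = 2424 m³.
θ_c = V·X/(Q_w·X_r) when wasting from the recycle, so Q_w = V·X/(θ_c·X_r) = 2424 × 2840 / (4.32 × 10000) = 159.4 m³/d.

Q_w ≈ 159 m³/d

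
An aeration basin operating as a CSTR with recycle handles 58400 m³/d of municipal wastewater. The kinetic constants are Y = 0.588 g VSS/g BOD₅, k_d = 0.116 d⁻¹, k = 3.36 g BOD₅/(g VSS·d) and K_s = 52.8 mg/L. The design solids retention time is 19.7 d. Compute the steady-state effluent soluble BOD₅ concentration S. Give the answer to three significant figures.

S ≈ 4.87 mg/L

Effluent substrate depends only on kinetics and SRT: S = K_s(1 + k_d θ_c) / [θ_c(Yk − k_d) − 1] = 52.8 × (1 + 0.116 × 19.7) / [19.7 × (0.588 × 3.36 − 0.116) − 1] = 173.5 / 35.64 = 4.868 mg/L.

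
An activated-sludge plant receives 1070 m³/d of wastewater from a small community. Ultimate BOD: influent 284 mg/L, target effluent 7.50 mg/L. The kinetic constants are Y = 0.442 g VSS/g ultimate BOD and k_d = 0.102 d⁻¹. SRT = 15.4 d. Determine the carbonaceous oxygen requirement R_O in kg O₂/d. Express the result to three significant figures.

R_O ≈ 224 kg O₂/d

Correct the yield for decay: Y_obs = Y/(1 + k_d θ_c) = 0.442 / (1 + 0.102 × 15.4) = 0.442 / 2.571 = 0.1719.
Mass of ultimate BOD removed per day: Q(S₀ − S) = 1070 × 276.5 g/m³ = 295.9 kg/d.
Net sludge production P_X = 0.1719 × 295.9 = 50.87 kg VSS/d.
Carbonaceous O₂ demand = substrate oxidised − cell-mass equivalent = 295.9 − 1.42 × 50.87 = 223.6 kg O₂/d.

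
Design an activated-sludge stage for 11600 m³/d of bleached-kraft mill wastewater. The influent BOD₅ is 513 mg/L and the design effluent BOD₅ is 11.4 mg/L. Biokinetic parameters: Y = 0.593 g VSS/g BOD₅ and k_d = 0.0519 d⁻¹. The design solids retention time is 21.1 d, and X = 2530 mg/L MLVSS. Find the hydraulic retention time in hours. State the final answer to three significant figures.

From the SRT design equation V = Y Q (S₀−S) θ_c / [X (1 + k_d θ_c)] = 0.593 × 11600 × (513 − 11.4) × 21.1 / [2530 × (1 + 0.0519 × 21.1)] = 7.28×10^7 / 5301 = 13735 m³.
Hydraulic retention time τ = V/Q = 13735 / 11600 = 1.184 d = 28.42 h.

τ ≈ 28.4 h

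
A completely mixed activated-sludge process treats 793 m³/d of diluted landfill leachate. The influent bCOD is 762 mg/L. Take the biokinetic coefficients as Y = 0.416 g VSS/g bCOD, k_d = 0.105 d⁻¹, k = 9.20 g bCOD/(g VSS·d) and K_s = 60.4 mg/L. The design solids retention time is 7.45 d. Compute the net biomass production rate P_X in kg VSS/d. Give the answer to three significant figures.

P_X ≈ 140 kg VSS/d

From the Monod/SRT balance for a CMAS, S = K_s·(1+k_d θ_c)/[θ_c·(Y k − k_d) − 1] = 60.4 × (1 + 0.105 × 7.45) / [7.45 × (0.416 × 9.20 − 0.105) − 1] = 107.6 / 26.73 = 4.027 mg/L.
The observed yield is Y_obs = Y/(1 + k_d·θ_c) = 0.416 / (1 + 0.105 × 7.45) = 0.416 / 1.782 = 0.2334 g VSS per g bCOD removed.
ΔS = 762 − 4.03 = 758.0 mg/L, so the substrate removal rate is 793 × 758.0/1000 = 601.1 kg bCOD/d.
Net biomass production P_X = Y_obs × Q·(S₀ − S) = 0.2334 × 601.1 = 140.3 kg VSS/d.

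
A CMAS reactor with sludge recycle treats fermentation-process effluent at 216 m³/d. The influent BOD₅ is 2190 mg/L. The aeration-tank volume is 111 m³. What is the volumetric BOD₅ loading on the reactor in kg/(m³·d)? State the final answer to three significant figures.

L_v ≈ 4.26 kg BOD₅/(m³·d)

Applied BOD₅ load per unit volume = Q·S₀/V = (216 × 2190/1000)/111.0 = 4.262 kg BOD₅·m⁻³·d⁻¹.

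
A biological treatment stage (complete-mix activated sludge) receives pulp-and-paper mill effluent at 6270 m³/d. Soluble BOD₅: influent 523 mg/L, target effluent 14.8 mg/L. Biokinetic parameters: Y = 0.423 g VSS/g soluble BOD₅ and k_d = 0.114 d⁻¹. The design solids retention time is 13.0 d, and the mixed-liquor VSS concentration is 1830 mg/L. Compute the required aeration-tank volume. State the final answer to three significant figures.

From the SRT design equation V = Y Q (S₀−S) θ_c / [X (1 + k_d θ_c)] = 0.423 × 6270 × (523 − 14.8) × 13.0 / [1830 × (1 + 0.114 × 13.0)] = 1.75×10^7 / 4542 = 3858 m³.

V ≈ 3860 m³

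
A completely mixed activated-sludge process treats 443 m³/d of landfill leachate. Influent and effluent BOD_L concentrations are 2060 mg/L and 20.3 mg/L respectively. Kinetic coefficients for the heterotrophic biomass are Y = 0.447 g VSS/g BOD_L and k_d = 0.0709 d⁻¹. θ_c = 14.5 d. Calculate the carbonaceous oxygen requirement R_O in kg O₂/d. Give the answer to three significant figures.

R_O ≈ 621 kg O₂/d

Observed yield with endogenous decay: Y_obs = Y / (1 + k_d·θ_c) = 0.447 / (1 + 0.0709 × 14.5) = 0.447 / 2.028 = 0.2204 g VSS/g BOD_L.
Mass of BOD_L removed per day: Q(S₀ − S) = 443 × 2040 g/m³ = 903.6 kg/d.
Biomass synthesised: P_X = Y_obs × 903.6 = 199.2 kg VSS/d.
R_O = Q·ΔS − 1.42 P_X = 903.6 − 282.8 = 620.8 kg O₂/d.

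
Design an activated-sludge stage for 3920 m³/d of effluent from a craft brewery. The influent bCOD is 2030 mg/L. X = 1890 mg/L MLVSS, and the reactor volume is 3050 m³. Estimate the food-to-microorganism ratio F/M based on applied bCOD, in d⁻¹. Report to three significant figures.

F/M ≈ 1.38 d⁻¹

F/M = applied load / biomass = Q·S₀/(V·X) = 3920 × 2030 / (3050 × 1890) = 1.380 d⁻¹.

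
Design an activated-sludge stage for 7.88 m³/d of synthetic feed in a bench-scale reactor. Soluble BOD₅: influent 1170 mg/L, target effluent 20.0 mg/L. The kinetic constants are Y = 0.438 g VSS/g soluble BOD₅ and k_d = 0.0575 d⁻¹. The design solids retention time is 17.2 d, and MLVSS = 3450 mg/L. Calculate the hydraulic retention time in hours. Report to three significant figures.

τ ≈ 30.3 h

From the SRT design equation V = Y Q (S₀−S) θ_c / [X (1 + k_d θ_c)] = 0.438 × 7.88 × (1170 − 20.0) × 17.2 / [3450 × (1 + 0.0575 × 17.2)] = 6.83×10^4 / 6862 = 9.949 m³.
τ = V/Q = 9.949/7.88 = 1.263 d, or 30.30 h.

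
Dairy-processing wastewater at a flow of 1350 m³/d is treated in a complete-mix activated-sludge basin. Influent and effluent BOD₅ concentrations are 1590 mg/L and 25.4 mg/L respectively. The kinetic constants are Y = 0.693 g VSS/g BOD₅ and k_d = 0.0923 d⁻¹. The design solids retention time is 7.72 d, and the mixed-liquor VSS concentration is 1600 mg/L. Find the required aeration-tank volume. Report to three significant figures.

Rearranging the biomass balance for a CMAS with decay, V = Y·Q·ΔS·θ_c / [X·(1+k_d θ_c)] = 0.693 × 1350 × (1590 − 25.4) × 7.72 / [1600 × (1 + 0.0923 × 7.72)] = 1.13×10^7 / 2740 = 4124 m³.

V ≈ 4120 m³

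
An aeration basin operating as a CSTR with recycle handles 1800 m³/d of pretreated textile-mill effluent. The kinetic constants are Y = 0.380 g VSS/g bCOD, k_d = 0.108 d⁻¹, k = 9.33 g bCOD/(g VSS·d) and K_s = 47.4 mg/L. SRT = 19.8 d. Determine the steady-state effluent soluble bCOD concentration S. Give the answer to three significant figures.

S ≈ 2.22 mg/L

For a completely mixed reactor with recycle the Lawrence–McCarty relation gives S = K_s·(1 + k_d·θ_c) / [θ_c·(Y·k − k_d) − 1] = 47.4 × (1 + 0.108 × 19.8) / [19.8 × (0.380 × 9.33 − 0.108) − 1] = 148.8 / 67.06 = 2.218 mg/L.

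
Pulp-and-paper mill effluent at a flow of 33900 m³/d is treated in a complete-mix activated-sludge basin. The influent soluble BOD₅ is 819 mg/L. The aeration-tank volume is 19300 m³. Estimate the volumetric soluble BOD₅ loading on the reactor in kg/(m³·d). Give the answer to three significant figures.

L_v ≈ 1.44 kg soluble BOD₅/(m³·d)

Applied soluble BOD₅ load per unit volume = Q·S₀/V = (33900 × 819/1000)/19300 = 1.439 kg soluble BOD₅·m⁻³·d⁻¹.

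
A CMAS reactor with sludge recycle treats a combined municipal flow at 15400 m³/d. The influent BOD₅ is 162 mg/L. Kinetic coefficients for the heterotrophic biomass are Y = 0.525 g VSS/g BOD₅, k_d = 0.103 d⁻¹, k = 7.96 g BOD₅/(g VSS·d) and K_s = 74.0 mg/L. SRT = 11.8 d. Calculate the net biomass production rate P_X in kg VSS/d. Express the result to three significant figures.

From the Monod/SRT balance for a CMAS, S = K_s·(1+k_d θ_c)/[θ_c·(Y k − k_d) − 1] = 74.0 × (1 + 0.103 × 11.8) / [11.8 × (0.525 × 7.96 − 0.103) − 1] = 163.9 / 47.10 = 3.481 mg/L.
The observed yield is Y_obs = Y/(1 + k_d·θ_c) = 0.525 / (1 + 0.103 × 11.8) = 0.525 / 2.215 = 0.2370 g VSS per g BOD₅ removed.
Mass of BOD₅ removed per day: Q(S₀ − S) = 15400 × 158.5 g/m³ = 2441 kg/d.
So the net sludge growth is P_X = 0.2370 × 2441 = 578.5 kg VSS/d.

P_X ≈ 579 kg VSS/d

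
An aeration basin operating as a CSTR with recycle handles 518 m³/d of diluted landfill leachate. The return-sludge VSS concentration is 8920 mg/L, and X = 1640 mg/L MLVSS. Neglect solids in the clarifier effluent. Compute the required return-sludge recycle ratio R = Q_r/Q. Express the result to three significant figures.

Mass balance around the secondary clarifier (neglecting effluent solids): R = X / (X_r − X) = 1640 / (8920 − 1640) = 0.2253.

R ≈ 0.225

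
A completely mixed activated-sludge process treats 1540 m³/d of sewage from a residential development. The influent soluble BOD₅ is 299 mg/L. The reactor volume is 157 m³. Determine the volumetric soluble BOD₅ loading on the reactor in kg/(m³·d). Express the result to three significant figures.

Applied soluble BOD₅ load per unit volume = Q·S₀/V = (1540 × 299/1000)/157.0 = 2.933 kg soluble BOD₅·m⁻³·d⁻¹.

L_v ≈ 2.93 kg soluble BOD₅/(m³·d)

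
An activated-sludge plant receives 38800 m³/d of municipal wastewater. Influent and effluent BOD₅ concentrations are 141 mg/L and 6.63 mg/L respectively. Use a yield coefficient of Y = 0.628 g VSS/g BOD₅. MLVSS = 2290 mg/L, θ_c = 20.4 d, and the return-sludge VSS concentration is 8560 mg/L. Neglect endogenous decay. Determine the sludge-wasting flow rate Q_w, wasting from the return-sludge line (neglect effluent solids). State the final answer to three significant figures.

Biomass mass balance (decay neglected): V·X = Y·Q·(S₀ − S)·θ_c, so V = 0.628 × 38800 × (141 − 6.63) × 20.4 / 2290 = 29167 m³.
Q_w = (V·X)/(θ_c X_r) = 29167 × 2290 / (20.4 × 8560) = 382.5 m³/d.

Q_w ≈ 382 m³/d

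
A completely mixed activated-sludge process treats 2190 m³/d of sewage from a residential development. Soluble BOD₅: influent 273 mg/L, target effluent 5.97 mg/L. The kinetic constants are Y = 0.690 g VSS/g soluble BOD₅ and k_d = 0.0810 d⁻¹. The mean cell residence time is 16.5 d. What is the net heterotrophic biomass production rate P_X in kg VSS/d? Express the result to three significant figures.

P_X ≈ 173 kg VSS/d

Observed yield with endogenous decay: Y_obs = Y / (1 + k_d·θ_c) = 0.690 / (1 + 0.0810 × 16.5) = 0.690 / 2.337 = 0.2953 g VSS/g soluble BOD₅.
Substrate removed = Q·(S₀ − S) = 2190 m³/d × (273 − 5.97) g/m³ = 5.85×10^5 g/d = 584.8 kg/d.
So the net sludge growth is P_X = 0.2953 × 584.8 = 172.7 kg VSS/d.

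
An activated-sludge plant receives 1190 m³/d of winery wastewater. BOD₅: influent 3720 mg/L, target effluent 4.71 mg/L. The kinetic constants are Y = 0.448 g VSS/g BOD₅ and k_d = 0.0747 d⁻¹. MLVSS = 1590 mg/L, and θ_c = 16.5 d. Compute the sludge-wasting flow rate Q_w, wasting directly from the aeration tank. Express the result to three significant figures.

From the SRT design equation V = Y Q (S₀−S) θ_c / [X (1 + k_d θ_c)] = 0.448 × 1190 × (3720 − 4.71) × 16.5 / [1590 × (1 + 0.0747 × 16.5)] = 3.27×10^7 / 3550 = 9207 m³.
Wasting from the aeration tank: Q_w = V / θ_c = 9207 / 16.5 = 558.0 m³/d.

Q_w ≈ 558 m³/d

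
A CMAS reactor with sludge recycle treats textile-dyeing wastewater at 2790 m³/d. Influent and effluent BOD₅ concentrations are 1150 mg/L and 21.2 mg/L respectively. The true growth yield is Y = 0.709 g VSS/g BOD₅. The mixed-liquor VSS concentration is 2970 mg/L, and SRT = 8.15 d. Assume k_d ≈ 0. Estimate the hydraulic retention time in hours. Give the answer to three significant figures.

V·X = Y·Q·ΔS·θ_c gives V = 0.709 × 2790 × (1150 − 21.2) × 8.15 / 2970 = 6127 m³.
Hydraulic retention time τ = V/Q = 6127 / 2790 = 2.196 d = 52.71 h.

τ ≈ 52.7 h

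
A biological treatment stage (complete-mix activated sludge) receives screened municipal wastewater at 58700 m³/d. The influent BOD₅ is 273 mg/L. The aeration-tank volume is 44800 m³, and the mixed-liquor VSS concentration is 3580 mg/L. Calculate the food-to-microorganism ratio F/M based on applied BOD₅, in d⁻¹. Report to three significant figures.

F/M = applied load / biomass = Q·S₀/(V·X) = 58700 × 273 / (44800 × 3580) = 0.09992 d⁻¹.

F/M ≈ 0.0999 d⁻¹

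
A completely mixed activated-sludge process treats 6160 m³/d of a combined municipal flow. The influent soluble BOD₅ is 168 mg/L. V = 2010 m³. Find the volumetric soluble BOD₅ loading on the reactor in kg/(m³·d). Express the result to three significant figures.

L_v = Q S₀ / V = 6160 × 168 × 10⁻³ / 2010 = 0.5149 kg/(m³·d).

L_v ≈ 0.515 kg soluble BOD₅/(m³·d)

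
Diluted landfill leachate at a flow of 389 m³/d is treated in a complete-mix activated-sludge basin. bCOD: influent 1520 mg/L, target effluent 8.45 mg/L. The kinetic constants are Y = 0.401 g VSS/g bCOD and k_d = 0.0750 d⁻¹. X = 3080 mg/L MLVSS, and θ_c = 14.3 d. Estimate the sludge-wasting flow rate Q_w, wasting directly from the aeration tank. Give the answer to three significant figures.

Steady-state biomass mass balance: V·X·(1 + k_d·θ_c) = Y·Q·(S₀ − S)·θ_c, so V = 0.401 × 389 × (1520 − 8.45) × 14.3 / [3080 × (1 + 0.0750 × 14.3)] = 3.37×10^6 / 6383 = 528.2 m³.
For wasting at MLVSS concentration, Q_w = V/θ_c = 528.2/14.3 = 36.94 m³/d.

Q_w ≈ 36.9 m³/d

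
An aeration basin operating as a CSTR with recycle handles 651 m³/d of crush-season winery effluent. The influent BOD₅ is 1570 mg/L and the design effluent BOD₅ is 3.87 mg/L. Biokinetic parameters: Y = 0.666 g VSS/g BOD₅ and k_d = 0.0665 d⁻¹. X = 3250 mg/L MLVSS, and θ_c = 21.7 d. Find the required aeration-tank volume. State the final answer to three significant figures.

Steady-state biomass mass balance: V·X·(1 + k_d·θ_c) = Y·Q·(S₀ − S)·θ_c, so V = 0.666 × 651 × (1570 − 3.87) × 21.7 / [3250 × (1 + 0.0665 × 21.7)] = 1.47×10^7 / 7940 = 1856 m³.

V ≈ 1860 m³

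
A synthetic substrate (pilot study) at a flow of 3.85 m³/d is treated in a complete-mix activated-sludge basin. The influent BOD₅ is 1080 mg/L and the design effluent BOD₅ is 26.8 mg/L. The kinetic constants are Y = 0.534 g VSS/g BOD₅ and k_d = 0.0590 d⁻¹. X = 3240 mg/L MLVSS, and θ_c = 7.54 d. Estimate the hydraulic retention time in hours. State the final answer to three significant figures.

τ ≈ 21.7 h

Rearranging the biomass balance for a CMAS with decay, V = Y·Q·ΔS·θ_c / [X·(1+k_d θ_c)] = 0.534 × 3.85 × (1080 − 26.8) × 7.54 / [3240 × (1 + 0.0590 × 7.54)] = 1.63×10^4 / 4681 = 3.487 m³.
Hydraulic retention time τ = V/Q = 3.487 / 3.85 = 0.9058 d = 21.74 h.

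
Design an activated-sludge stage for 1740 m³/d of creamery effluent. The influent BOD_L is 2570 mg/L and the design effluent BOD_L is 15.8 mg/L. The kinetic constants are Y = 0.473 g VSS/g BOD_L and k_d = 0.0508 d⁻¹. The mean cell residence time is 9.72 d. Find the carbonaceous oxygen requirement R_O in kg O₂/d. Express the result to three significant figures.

R_O ≈ 2450 kg O₂/d

Correct the yield for decay: Y_obs = Y/(1 + k_d θ_c) = 0.473 / (1 + 0.0508 × 9.72) = 0.473 / 1.494 = 0.3166.
Q·(S₀ − S) = 1740 × (2570 − 15.8) × 10⁻³ = 4444 kg/d removed.
P_X = Y_obs·Q·(S₀ − S) = 0.3166 × 4444 = 1407 kg VSS/d.
Carbonaceous O₂ demand = substrate oxidised − cell-mass equivalent = 4444 − 1.42 × 1407 = 2446 kg O₂/d.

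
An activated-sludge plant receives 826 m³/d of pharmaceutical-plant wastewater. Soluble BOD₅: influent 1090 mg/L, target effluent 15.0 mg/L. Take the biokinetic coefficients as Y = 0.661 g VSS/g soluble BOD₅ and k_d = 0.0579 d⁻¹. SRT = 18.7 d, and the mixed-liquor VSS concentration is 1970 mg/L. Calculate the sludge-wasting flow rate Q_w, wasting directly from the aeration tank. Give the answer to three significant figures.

Q_w ≈ 143 m³/d

Rearranging the biomass balance for a CMAS with decay, V = Y·Q·ΔS·θ_c / [X·(1+k_d θ_c)] = 0.661 × 826 × (1090 − 15.0) × 18.7 / [1970 × (1 + 0.0579 × 18.7)] = 1.1×10^7 / 4103 = 2675 m³.
For wasting at MLVSS concentration, Q_w = V/θ_c = 2675/18.7 = 143.1 m³/d.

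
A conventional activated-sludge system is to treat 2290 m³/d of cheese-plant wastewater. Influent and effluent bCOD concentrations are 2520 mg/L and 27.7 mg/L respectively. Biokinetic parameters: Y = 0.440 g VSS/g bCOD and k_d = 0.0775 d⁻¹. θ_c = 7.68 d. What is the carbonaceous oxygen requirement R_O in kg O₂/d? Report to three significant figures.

Correct the yield for decay: Y_obs = Y/(1 + k_d θ_c) = 0.440 / (1 + 0.0775 × 7.68) = 0.440 / 1.595 = 0.2758.
Q·(S₀ − S) = 2290 × (2520 − 27.7) × 10⁻³ = 5707 kg/d removed.
Net sludge production P_X = 0.2758 × 5707 = 1574 kg VSS/d.
R_O = Q·ΔS − 1.42 P_X = 5707 − 2235 = 3472 kg O₂/d.

R_O ≈ 3470 kg O₂/d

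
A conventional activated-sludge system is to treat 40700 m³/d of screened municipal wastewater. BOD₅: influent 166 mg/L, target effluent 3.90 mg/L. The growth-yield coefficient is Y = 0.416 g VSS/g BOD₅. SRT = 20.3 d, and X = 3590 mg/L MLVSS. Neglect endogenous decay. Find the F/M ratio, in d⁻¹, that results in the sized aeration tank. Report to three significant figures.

F/M ≈ 0.121 d⁻¹

V·X = Y·Q·ΔS·θ_c gives V = 0.416 × 40700 × (166 − 3.90) × 20.3 / 3590 = 15519 m³.
F/M = applied load / biomass = Q·S₀/(V·X) = 40700 × 166 / (15519 × 3590) = 0.1213 d⁻¹.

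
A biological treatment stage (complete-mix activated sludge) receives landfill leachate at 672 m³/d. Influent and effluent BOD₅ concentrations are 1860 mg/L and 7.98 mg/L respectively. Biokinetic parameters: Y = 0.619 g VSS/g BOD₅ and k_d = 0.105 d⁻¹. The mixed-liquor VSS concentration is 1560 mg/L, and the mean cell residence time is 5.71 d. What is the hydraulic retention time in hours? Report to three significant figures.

τ ≈ 63.0 h

Steady-state biomass mass balance: V·X·(1 + k_d·θ_c) = Y·Q·(S₀ − S)·θ_c, so V = 0.619 × 672 × (1860 − 7.98) × 5.71 / [1560 × (1 + 0.105 × 5.71)] = 4.4×10^6 / 2495 = 1763 m³.
Hydraulic retention time τ = V/Q = 1763 / 672 = 2.623 d = 62.96 h.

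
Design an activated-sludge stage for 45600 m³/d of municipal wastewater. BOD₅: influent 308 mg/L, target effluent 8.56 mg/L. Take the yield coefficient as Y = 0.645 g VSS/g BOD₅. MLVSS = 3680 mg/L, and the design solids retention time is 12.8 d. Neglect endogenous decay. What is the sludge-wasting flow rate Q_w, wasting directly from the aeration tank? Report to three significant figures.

V·X = Y·Q·ΔS·θ_c gives V = 0.645 × 45600 × (308 − 8.56) × 12.8 / 3680 = 30633 m³.
With mixed-liquor wasting, θ_c = V/Q_w, so Q_w = V/θ_c = 30633/12.8 = 2393 m³/d.

Q_w ≈ 2390 m³/d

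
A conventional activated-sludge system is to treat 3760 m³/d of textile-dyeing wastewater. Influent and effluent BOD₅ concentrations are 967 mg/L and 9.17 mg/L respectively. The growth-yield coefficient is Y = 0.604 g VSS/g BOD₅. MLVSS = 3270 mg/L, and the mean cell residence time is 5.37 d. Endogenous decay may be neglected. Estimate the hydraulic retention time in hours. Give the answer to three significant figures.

V·X = Y·Q·ΔS·θ_c gives V = 0.604 × 3760 × (967 − 9.17) × 5.37 / 3270 = 3572 m³.
HRT = V/Q = 3572 m³ / 3760 m³·d⁻¹ = 0.9501 d × 24 = 22.80 h.

τ ≈ 22.8 h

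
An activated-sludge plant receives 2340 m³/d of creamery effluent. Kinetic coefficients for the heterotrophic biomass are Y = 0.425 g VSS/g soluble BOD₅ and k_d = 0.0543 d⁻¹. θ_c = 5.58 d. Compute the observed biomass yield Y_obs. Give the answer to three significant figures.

The observed yield is Y_obs = Y/(1 + k_d·θ_c) = 0.425 / (1 + 0.0543 × 5.58) = 0.425 / 1.303 = 0.3262 g VSS per g soluble BOD₅ removed.

Y_obs ≈ 0.326 g VSS/g soluble BOD₅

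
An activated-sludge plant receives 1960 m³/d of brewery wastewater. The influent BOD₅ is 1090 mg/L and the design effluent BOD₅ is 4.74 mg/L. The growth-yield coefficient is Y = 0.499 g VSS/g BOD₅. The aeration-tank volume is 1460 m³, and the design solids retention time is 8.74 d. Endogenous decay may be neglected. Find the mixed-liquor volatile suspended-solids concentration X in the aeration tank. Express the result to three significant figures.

From V·X = Y·Q·(S₀ − S)·θ_c (decay neglected): X = 0.499 × 1960 × (1090 − 4.74) × 8.74 / 1460 = 6354 mg/L.

X ≈ 6350 mg/L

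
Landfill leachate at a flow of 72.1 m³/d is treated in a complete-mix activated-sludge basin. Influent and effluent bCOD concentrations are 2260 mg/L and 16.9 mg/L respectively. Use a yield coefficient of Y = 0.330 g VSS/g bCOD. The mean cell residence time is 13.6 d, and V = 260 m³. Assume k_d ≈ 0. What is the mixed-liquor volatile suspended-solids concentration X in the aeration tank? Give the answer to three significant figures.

From V·X = Y·Q·(S₀ − S)·θ_c (decay neglected): X = 0.330 × 72.1 × (2260 − 16.9) × 13.6 / 260 = 2792 mg/L.

X ≈ 2790 mg/L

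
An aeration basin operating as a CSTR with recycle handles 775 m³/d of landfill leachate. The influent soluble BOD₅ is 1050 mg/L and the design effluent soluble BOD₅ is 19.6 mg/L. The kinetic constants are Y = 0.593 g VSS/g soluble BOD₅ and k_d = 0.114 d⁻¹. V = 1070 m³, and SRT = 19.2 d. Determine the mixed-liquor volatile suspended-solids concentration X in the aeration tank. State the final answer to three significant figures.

X ≈ 2660 mg/L

Solving the biomass balance for X: X = Y Q (S₀−S) θ_c / [V (1+k_d θ_c)] = 0.593 × 775 × (1050 − 19.6) × 19.2 / [1070 × (1 + 0.114 × 19.2)] = 2665 mg/L.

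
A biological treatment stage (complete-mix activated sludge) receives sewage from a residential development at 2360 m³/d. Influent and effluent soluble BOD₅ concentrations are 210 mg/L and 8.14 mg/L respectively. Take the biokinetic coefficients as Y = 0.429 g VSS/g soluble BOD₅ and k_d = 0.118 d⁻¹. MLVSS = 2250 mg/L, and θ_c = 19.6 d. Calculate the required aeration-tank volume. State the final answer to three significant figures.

Steady-state biomass mass balance: V·X·(1 + k_d·θ_c) = Y·Q·(S₀ − S)·θ_c, so V = 0.429 × 2360 × (210 − 8.14) × 19.6 / [2250 × (1 + 0.118 × 19.6)] = 4.01×10^6 / 7454 = 537.4 m³.

V ≈ 537 m³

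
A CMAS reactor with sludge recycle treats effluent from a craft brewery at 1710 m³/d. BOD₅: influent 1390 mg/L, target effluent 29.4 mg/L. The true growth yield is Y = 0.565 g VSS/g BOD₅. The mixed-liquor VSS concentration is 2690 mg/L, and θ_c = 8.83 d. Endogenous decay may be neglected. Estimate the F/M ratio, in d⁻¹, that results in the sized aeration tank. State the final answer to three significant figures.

V·X = Y·Q·ΔS·θ_c gives V = 0.565 × 1710 × (1390 − 29.4) × 8.83 / 2690 = 4315 m³.
Food-to-microorganism ratio F/M = Q S₀ / (V X) = 1710 × 1390 / (4315 × 2690) = 0.2048 d⁻¹.

F/M ≈ 0.205 d⁻¹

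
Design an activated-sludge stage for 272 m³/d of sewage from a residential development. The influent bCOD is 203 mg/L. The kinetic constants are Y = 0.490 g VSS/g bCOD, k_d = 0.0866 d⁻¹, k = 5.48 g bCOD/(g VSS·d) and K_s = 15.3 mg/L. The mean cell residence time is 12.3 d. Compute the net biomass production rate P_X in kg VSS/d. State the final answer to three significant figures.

From the Monod/SRT balance for a CMAS, S = K_s·(1+k_d θ_c)/[θ_c·(Y k − k_d) − 1] = 15.3 × (1 + 0.0866 × 12.3) / [12.3 × (0.490 × 5.48 − 0.0866) − 1] = 31.60 / 30.96 = 1.020 mg/L.
Y_obs = Y / (1 + k_d θ_c) = 0.490 / (1 + 0.0866 × 12.3) = 0.490 / 2.065 = 0.2373.
Substrate removed = Q·(S₀ − S) = 272 m³/d × (203 − 1.02) g/m³ = 5.49×10^4 g/d = 54.94 kg/d.
Biomass produced: P_X = Y_obs·Q·ΔS = 0.2373 × 54.94 ≈ 13.04 kg VSS/d.

P_X ≈ 13.0 kg VSS/d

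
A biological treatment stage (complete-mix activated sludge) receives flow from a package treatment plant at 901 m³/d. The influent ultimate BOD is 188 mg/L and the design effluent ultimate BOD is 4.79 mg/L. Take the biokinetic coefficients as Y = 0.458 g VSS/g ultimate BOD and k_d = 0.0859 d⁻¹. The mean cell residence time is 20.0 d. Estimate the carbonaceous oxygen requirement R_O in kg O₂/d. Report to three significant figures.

R_O ≈ 126 kg O₂/d

Observed yield with endogenous decay: Y_obs = Y / (1 + k_d·θ_c) = 0.458 / (1 + 0.0859 × 20.0) = 0.458 / 2.718 = 0.1685 g VSS/g ultimate BOD.
ΔS = 188 − 4.79 = 183.2 mg/L, so the substrate removal rate is 901 × 183.2/1000 = 165.1 kg ultimate BOD/d.
Net sludge production P_X = 0.1685 × 165.1 = 27.82 kg VSS/d.
Carbonaceous O₂ demand = substrate oxidised − cell-mass equivalent = 165.1 − 1.42 × 27.82 = 125.6 kg O₂/d.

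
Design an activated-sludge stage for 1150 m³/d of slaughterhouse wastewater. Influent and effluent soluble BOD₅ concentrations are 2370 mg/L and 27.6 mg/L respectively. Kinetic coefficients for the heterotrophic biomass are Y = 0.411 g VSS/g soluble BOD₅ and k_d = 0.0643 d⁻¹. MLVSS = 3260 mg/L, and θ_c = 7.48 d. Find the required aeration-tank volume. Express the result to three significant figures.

V ≈ 1720 m³

From the SRT design equation V = Y Q (S₀−S) θ_c / [X (1 + k_d θ_c)] = 0.411 × 1150 × (2370 − 27.6) × 7.48 / [3260 × (1 + 0.0643 × 7.48)] = 8.28×10^6 / 4828 = 1715 m³.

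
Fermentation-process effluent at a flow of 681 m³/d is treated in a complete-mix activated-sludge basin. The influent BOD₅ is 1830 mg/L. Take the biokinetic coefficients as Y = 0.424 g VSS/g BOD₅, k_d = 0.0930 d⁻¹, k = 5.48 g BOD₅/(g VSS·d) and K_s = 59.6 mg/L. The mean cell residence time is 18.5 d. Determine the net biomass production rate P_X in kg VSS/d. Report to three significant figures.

For a completely mixed reactor with recycle the Lawrence–McCarty relation gives S = K_s·(1 + k_d·θ_c) / [θ_c·(Y·k − k_d) − 1] = 59.6 × (1 + 0.0930 × 18.5) / [18.5 × (0.424 × 5.48 − 0.0930) − 1] = 162.1 / 40.26 = 4.027 mg/L.
Correct the yield for decay: Y_obs = Y/(1 + k_d θ_c) = 0.424 / (1 + 0.0930 × 18.5) = 0.424 / 2.720 = 0.1559.
Substrate removed = Q·(S₀ − S) = 681 m³/d × (1830 − 4.03) g/m³ = 1.24×10^6 g/d = 1243 kg/d.
Biomass produced: P_X = Y_obs·Q·ΔS = 0.1559 × 1243 ≈ 193.8 kg VSS/d.

P_X ≈ 194 kg VSS/d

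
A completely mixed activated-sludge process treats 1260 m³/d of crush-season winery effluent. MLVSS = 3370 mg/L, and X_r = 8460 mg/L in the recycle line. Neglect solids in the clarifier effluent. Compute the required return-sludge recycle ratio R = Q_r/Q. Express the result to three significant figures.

Mass balance around the secondary clarifier (neglecting effluent solids): R = X / (X_r − X) = 3370 / (8460 − 3370) = 0.6621.

R ≈ 0.662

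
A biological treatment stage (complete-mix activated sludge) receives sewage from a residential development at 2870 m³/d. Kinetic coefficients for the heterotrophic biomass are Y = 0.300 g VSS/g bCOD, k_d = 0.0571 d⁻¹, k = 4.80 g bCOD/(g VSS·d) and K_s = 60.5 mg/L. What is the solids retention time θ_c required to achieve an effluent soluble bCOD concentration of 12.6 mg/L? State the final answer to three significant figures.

θ_c ≈ 5.23 d

At the target effluent, Y k S/(K_s+S) = 0.300×4.80×12.6/73.10 = 0.2482 d⁻¹.
Then 1/θ_c = μ − k_d = 0.2482 − 0.0571 = 0.1911 d⁻¹, giving θ_c = 5.233 d.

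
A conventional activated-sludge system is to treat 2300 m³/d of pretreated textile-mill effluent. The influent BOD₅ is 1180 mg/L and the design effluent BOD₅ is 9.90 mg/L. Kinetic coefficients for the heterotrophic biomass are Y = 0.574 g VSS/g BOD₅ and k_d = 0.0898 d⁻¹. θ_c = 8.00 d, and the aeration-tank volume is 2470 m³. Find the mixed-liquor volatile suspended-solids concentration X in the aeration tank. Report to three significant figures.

X ≈ 2910 mg/L

X = Y·Q·ΔS·θ_c / [V·(1 + k_d θ_c)] = 0.574 × 2300 × (1180 − 9.90) × 8.00 / [2470 × (1 + 0.0898 × 8.00)] = 2912 mg/L.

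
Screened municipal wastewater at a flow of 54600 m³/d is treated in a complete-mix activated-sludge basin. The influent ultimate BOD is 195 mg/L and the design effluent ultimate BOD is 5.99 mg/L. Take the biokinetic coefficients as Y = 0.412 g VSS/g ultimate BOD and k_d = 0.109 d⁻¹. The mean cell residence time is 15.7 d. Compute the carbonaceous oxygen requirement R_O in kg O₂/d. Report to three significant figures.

Observed yield with endogenous decay: Y_obs = Y / (1 + k_d·θ_c) = 0.412 / (1 + 0.109 × 15.7) = 0.412 / 2.711 = 0.1520 g VSS/g ultimate BOD.
Q·(S₀ − S) = 54600 × (195 − 5.99) × 10⁻³ = 10320 kg/d removed.
P_X = Y_obs·Q·(S₀ − S) = 0.1520 × 10320 = 1568 kg VSS/d.
R_O = Q·ΔS − 1.42 P_X = 10320 − 2227 = 8093 kg O₂/d.

R_O ≈ 8090 kg O₂/d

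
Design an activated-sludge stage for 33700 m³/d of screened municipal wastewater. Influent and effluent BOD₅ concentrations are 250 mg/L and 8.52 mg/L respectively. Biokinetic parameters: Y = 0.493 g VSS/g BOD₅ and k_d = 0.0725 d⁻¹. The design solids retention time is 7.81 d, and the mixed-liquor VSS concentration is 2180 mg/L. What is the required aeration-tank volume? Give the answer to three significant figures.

V ≈ 9180 m³

Rearranging the biomass balance for a CMAS with decay, V = Y·Q·ΔS·θ_c / [X·(1+k_d θ_c)] = 0.493 × 33700 × (250 − 8.52) × 7.81 / [2180 × (1 + 0.0725 × 7.81)] = 3.13×10^7 / 3414 = 9177 m³.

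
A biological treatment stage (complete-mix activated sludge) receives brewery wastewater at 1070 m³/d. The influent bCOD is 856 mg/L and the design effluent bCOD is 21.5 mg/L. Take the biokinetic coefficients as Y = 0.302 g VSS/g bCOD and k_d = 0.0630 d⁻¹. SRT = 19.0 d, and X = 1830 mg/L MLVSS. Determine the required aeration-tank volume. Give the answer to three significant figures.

Steady-state biomass mass balance: V·X·(1 + k_d·θ_c) = Y·Q·(S₀ − S)·θ_c, so V = 0.302 × 1070 × (856 − 21.5) × 19.0 / [1830 × (1 + 0.0630 × 19.0)] = 5.12×10^6 / 4021 = 1274 m³.

V ≈ 1270 m³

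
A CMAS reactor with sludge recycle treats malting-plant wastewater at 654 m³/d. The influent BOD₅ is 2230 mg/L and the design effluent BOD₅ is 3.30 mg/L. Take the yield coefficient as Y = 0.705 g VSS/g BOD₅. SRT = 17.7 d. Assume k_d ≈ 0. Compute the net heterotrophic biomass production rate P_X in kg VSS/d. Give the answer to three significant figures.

Since k_d ≈ 0, Y_obs = Y = 0.705 g VSS/g BOD₅.
Q·(S₀ − S) = 654 × (2230 − 3.30) × 10⁻³ = 1456 kg/d removed.
Net biomass production P_X = Y_obs × Q·(S₀ − S) = 0.7050 × 1456 = 1027 kg VSS/d.

P_X ≈ 1030 kg VSS/d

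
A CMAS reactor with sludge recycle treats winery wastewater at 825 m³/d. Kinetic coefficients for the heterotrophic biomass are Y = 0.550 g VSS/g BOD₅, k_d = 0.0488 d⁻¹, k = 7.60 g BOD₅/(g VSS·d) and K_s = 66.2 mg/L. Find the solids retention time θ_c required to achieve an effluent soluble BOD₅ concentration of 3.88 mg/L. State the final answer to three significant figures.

θ_c ≈ 5.48 d

From 1/θ_c = Y·k·S/(K_s + S) − k_d: Y·k·S/(K_s+S) = 0.550 × 7.60 × 3.88 / (66.2 + 3.88) = 0.2314 d⁻¹.
θ_c = 1/(μ − k_d) = 1/(0.2314 − 0.0488) = 1/0.1826 = 5.476 d.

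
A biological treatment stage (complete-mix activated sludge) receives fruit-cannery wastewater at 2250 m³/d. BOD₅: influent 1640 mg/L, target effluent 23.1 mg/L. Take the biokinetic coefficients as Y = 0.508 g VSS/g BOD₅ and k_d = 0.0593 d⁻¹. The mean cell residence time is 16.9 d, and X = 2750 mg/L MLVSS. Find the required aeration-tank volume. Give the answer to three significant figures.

V ≈ 5670 m³

Steady-state biomass mass balance: V·X·(1 + k_d·θ_c) = Y·Q·(S₀ − S)·θ_c, so V = 0.508 × 2250 × (1640 − 23.1) × 16.9 / [2750 × (1 + 0.0593 × 16.9)] = 3.12×10^7 / 5506 = 5673 m³.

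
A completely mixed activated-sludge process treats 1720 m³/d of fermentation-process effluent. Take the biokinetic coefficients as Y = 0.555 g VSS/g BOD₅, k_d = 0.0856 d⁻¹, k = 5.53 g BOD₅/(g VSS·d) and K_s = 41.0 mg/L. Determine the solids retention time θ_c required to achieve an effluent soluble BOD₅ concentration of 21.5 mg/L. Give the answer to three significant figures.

θ_c ≈ 1.03 d

From 1/θ_c = Y·k·S/(K_s + S) − k_d: Y·k·S/(K_s+S) = 0.555 × 5.53 × 21.5 / (41.0 + 21.5) = 1.056 d⁻¹.
θ_c = 1/(μ − k_d) = 1/(1.056 − 0.0856) = 1/0.9702 = 1.031 d.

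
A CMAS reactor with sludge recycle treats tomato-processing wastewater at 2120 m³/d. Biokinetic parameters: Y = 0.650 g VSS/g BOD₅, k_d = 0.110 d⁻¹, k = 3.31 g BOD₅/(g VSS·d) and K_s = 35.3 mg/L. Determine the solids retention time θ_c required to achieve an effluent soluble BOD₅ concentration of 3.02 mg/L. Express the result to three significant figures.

Specific growth rate at S = 3.02 mg/L: μ = YkS/(K_s+S) = 0.650·3.31·3.02/(35.3+3.02) = 0.1696 d⁻¹.
θ_c = 1/(μ − k_d) = 1/(0.1696 − 0.110) = 1/0.05956 = 16.79 d.

θ_c ≈ 16.8 d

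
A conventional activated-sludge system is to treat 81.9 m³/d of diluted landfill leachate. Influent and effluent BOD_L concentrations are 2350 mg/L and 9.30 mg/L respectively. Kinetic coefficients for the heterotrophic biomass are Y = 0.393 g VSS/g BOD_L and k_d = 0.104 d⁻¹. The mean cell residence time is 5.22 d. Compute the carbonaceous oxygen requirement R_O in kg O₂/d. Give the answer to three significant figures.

The observed yield is Y_obs = Y/(1 + k_d·θ_c) = 0.393 / (1 + 0.104 × 5.22) = 0.393 / 1.543 = 0.2547 g VSS per g BOD_L removed.
Q·(S₀ − S) = 81.9 × (2350 − 9.30) × 10⁻³ = 191.7 kg/d removed.
Net sludge production P_X = 0.2547 × 191.7 = 48.83 kg VSS/d.
R_O = Q·ΔS − 1.42 P_X = 191.7 − 69.34 = 122.4 kg O₂/d.

R_O ≈ 122 kg O₂/d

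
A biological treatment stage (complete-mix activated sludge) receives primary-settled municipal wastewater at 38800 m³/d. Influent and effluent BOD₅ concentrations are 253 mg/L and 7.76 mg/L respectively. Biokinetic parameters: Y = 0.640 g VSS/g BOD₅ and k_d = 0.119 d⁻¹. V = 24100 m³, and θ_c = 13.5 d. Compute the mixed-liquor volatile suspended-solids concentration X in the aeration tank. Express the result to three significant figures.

X = Y·Q·ΔS·θ_c / [V·(1 + k_d θ_c)] = 0.640 × 38800 × (253 − 7.76) × 13.5 / [24100 × (1 + 0.119 × 13.5)] = 1309 mg/L.

X ≈ 1310 mg/L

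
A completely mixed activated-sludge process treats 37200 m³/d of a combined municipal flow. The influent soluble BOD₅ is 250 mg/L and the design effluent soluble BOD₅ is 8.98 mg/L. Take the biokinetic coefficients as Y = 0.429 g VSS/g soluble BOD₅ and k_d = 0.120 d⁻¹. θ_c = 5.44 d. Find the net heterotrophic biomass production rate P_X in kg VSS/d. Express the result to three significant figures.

The observed yield is Y_obs = Y/(1 + k_d·θ_c) = 0.429 / (1 + 0.120 × 5.44) = 0.429 / 1.653 = 0.2596 g VSS per g soluble BOD₅ removed.
Substrate removed = Q·(S₀ − S) = 37200 m³/d × (250 − 8.98) g/m³ = 8.97×10^6 g/d = 8966 kg/d.
P_X = Y_obs · Q(S₀ − S) = 0.2596 × 8966 = 2327 kg VSS/d.

P_X ≈ 2330 kg VSS/d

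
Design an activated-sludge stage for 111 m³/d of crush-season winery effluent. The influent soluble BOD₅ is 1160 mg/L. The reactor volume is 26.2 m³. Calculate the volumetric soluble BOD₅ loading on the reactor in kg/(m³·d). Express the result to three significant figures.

L_v ≈ 4.91 kg soluble BOD₅/(m³·d)

L_v = Q S₀ / V = 111 × 1160 × 10⁻³ / 26.20 = 4.915 kg/(m³·d).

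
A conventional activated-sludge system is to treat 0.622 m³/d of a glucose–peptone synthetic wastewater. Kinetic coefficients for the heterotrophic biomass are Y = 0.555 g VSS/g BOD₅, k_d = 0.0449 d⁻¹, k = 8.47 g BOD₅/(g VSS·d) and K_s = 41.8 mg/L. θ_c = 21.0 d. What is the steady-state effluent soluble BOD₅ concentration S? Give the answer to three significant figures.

For a completely mixed reactor with recycle the Lawrence–McCarty relation gives S = K_s·(1 + k_d·θ_c) / [θ_c·(Y·k − k_d) − 1] = 41.8 × (1 + 0.0449 × 21.0) / [21.0 × (0.555 × 8.47 − 0.0449) − 1] = 81.21 / 96.77 = 0.8392 mg/L.

S ≈ 0.839 mg/L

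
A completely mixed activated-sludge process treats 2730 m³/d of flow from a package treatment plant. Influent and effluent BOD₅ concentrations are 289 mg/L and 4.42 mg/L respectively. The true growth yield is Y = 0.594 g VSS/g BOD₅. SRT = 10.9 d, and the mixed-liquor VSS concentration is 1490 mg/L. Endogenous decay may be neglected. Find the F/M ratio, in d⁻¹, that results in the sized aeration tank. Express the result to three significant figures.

With k_d = 0 the design equation reduces to V = Y Q (S₀−S) θ_c / X = 0.594 × 2730 × (289 − 4.42) × 10.9 / 1490 = 3376 m³.
F/M = applied load / biomass = Q·S₀/(V·X) = 2730 × 289 / (3376 × 1490) = 0.1568 d⁻¹.

F/M ≈ 0.157 d⁻¹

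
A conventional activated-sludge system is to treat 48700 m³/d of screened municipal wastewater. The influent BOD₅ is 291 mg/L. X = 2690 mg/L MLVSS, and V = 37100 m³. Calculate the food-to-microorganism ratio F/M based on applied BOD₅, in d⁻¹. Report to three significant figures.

F/M = Q·S₀ / (V·X) = 48700 × 291 / (37100 × 2690) = 0.1420 g BOD₅·(g VSS·d)⁻¹.

F/M ≈ 0.142 d⁻¹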